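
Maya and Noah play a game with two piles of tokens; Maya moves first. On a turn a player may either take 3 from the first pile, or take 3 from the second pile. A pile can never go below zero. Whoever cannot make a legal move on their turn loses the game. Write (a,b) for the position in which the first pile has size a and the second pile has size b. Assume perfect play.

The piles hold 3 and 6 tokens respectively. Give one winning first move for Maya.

Move to (0,6).

Compute win/loss labels from the base case upward. A position with no move is L. Any other position is W if it can reach an L in one move, else L.
No move ever increases a pile, so every position that can arise here has a ≤ 3 and b ≤ 6; it is enough to label the cells with 0 ≤ a ≤ 3 and 0 ≤ b ≤ 6.
Every move lowers a or b (never raises either), so fill the grid row by row in increasing a, and left to right within a row: each cell's successors are then already labelled.
      b=0  b=1  b=2  b=3  b=4  b=5  b=6
a=0:    L    L    L    W    W    W    L
a=1:    L    L    L    W    W    W    L
a=2:    L    L    L    W    W    W    L
a=3:    W    W    W    L    L    L    W
Cells with no legal move (terminal, hence L): (0,0), (0,1), (0,2), (1,0), (1,1), (1,2), (2,0), (2,1), (2,2).
The remaining L cells, each justified by listing all of its moves:
(0,6): →(0,3)(W) only, which is W, so L
(1,6): →(1,3)(W) only, which is W, so L
(2,6): →(2,3)(W) only, which is W, so L
(3,3): →(0,3)(W), (3,0)(W) — all W, so L
(3,4): →(0,4)(W), (3,1)(W) — all W, so L
(3,5): →(0,5)(W), (3,2)(W) — all W, so L
Every other cell has at least one move into one of the L cells above, so it is W.
From (3,6), the L positions reachable in one move are: (0,6), (3,3). Any move reaching one of these is winning.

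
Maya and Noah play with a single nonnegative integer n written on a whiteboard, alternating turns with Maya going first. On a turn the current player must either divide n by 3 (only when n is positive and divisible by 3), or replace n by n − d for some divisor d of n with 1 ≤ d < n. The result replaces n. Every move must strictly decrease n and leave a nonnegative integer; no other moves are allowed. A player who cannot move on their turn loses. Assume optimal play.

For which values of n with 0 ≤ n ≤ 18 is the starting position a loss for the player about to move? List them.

Compute win/loss labels from the base case upward. A position with no move is L. Any other position is W if it can reach an L in one move, else L.
n=0: no move → L
n=1: no move → L
n=2: can move to 1, which is L ⇒ W
n=3: can move to 1, which is L ⇒ W
n=4: moves to 2(W), 3(W); every one is W ⇒ L
n=5: can move to 4, which is L ⇒ W
n=6: can move to 4, which is L ⇒ W
n=7: the only move is to 6(W), a W ⇒ L
n=8: can move to 4, which is L ⇒ W
n=9: moves to 3(W), 6(W), 8(W); every one is W ⇒ L
n=10: can move to 9, which is L ⇒ W
n=11: the only move is to 10(W), a W ⇒ L
n=12: can move to 4, which is L ⇒ W
n=13: the only move is to 12(W), a W ⇒ L
n=14: can move to 7, which is L ⇒ W
n=15: moves to 5(W), 10(W), 12(W), 14(W); every one is W ⇒ L
n=16: can move to 15, which is L ⇒ W
n=17: the only move is to 16(W), a W ⇒ L
n=18: can move to 9, which is L ⇒ W
The losing starting values of n are exactly the entries labelled L in this table (9 of them).

0, 1, 4, 7, 9, 11, 13, 15, 17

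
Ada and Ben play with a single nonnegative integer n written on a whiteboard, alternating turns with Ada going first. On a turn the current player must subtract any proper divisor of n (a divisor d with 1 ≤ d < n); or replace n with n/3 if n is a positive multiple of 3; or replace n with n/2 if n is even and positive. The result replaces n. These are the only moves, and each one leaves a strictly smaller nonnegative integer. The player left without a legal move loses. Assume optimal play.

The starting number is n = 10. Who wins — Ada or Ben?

Label each position W (a win for the player to move) or L (a loss). A position with no legal move is L; any other position is W exactly when some move reaches an L, and L when every move reaches a W.
n=0: no move → L
n=1: no move → L
n=2: reaches L-position 1 → W
n=3: reaches L-position 1 → W
n=4: only reaches 2(W), 3(W), all W → L
n=5: reaches L-position 4 → W
n=6: reaches L-position 4 → W
n=7: only reaches 6(W), which is W → L
n=8: reaches L-position 4 → W
n=9: only reaches 3(W), 6(W), 8(W), all W → L
n=10: reaches L-position 9 → W
From 10 Ada can move to 9, reaching an L position.

Ada wins.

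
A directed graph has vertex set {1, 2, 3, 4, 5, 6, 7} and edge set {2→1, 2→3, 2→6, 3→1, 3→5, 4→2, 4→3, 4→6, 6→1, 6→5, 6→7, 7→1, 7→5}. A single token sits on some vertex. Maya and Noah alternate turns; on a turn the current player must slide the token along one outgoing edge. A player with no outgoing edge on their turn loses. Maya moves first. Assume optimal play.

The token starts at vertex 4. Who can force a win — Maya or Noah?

Use the standard recursion: the mover loses at a terminal position; elsewhere, the mover wins exactly when some move hands the opponent an L position.
Every edge goes from a vertex to one that appears earlier in the order 1, 5, 3, 7, 6, 2, 4, so processing vertices in that order labels each vertex after all of its successors.
1: no outgoing edge → L
5: no outgoing edge → L
3: can move to 5, which is L ⇒ W
7: can move to 5, which is L ⇒ W
6: can move to 5, which is L ⇒ W
2: can move to 1, which is L ⇒ W
4: moves to 2(W), 6(W), 3(W); every one is W ⇒ L
Every move from 4 reaches a W position, so the mover loses.

Noah wins.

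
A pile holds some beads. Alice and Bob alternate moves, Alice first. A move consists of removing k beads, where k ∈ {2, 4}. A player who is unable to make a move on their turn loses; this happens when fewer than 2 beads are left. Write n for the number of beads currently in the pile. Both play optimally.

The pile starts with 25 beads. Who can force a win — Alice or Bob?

Label each position W (a win for the player to move) or L (a loss). A position with no legal move is L; any other position is W exactly when some move reaches an L, and L when every move reaches a W.
n=0: no move → L
n=1: no move → L
n=2: W (go to 0, an L position)
n=3: W (go to 1, an L position)
n=4: W (go to 0, an L position)
n=5: W (go to 1, an L position)
n=6: L (options 4(W), 2(W) are all W)
n=7: L (options 5(W), 3(W) are all W)
n=8: W (go to 6, an L position)
n=9: W (go to 7, an L position)
n=10: W (go to 6, an L position)
n=11: W (go to 7, an L position)
n=12: L (options 10(W), 8(W) are all W)
n=13: L (options 11(W), 9(W) are all W)
n=14: W (go to 12, an L position)
n=15: W (go to 13, an L position)
n=16: W (go to 12, an L position)
n=17: W (go to 13, an L position)
n=18: L (options 16(W), 14(W) are all W)
n=19: L (options 17(W), 15(W) are all W)
n=20: W (go to 18, an L position)
n=21: W (go to 19, an L position)
n=22: W (go to 18, an L position)
n=23: W (go to 19, an L position)
n=24: L (options 22(W), 20(W) are all W)
n=25: L (options 23(W), 21(W) are all W)
Every move from 25 reaches a W position, so the mover loses.

Bob wins.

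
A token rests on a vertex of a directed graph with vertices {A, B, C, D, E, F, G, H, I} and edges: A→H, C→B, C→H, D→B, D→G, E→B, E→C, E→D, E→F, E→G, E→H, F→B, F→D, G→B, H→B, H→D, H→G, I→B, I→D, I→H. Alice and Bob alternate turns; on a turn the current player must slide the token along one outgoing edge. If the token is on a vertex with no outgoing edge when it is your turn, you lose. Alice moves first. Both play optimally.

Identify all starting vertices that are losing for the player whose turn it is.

Classify positions by backward induction: terminal positions (no move available) are L. From any other position, the mover wins iff some move reaches an L.
Every edge goes from a vertex to one that appears earlier in the order B, G, D, H, F, C, E, I, A, so processing vertices in that order labels each vertex after all of its successors.
B: no outgoing edge → L
G: reaches L-position B → W
D: reaches L-position B → W
H: reaches L-position B → W
F: reaches L-position B → W
C: reaches L-position B → W
E: reaches L-position B → W
I: reaches L-position B → W
A: only reaches H(W), which is W → L
Reading off the rows marked L gives the requested list; there are 2 such vertices.

A, B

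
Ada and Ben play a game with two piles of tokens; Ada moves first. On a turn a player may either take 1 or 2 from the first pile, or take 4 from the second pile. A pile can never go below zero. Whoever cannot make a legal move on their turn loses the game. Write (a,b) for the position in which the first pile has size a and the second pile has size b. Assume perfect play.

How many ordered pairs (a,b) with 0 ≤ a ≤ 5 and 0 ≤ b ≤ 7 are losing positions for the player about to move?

16

Use the standard recursion: the mover loses at a terminal position; elsewhere, the mover wins exactly when some move hands the opponent an L position.
Every move lowers a or b (never raises either), so fill the grid row by row in increasing a, and left to right within a row: each cell's successors are then already labelled.
      b=0  b=1  b=2  b=3  b=4  b=5  b=6  b=7
a=0:    L    L    L    L    W    W    W    W
a=1:    W    W    W    W    L    L    L    L
a=2:    W    W    W    W    W    W    W    W
a=3:    L    L    L    L    W    W    W    W
a=4:    W    W    W    W    L    L    L    L
a=5:    W    W    W    W    W    W    W    W
Cells with no legal move (terminal, hence L): (0,0), (0,1), (0,2), (0,3).
The remaining L cells, each justified by listing all of its moves:
(1,4): only reaches (0,4)(W), (1,0)(W), all W → L
(1,5): only reaches (0,5)(W), (1,1)(W), all W → L
(1,6): only reaches (0,6)(W), (1,2)(W), all W → L
(1,7): only reaches (0,7)(W), (1,3)(W), all W → L
(3,0): only reaches (2,0)(W), (1,0)(W), all W → L
(3,1): only reaches (2,1)(W), (1,1)(W), all W → L
(3,2): only reaches (2,2)(W), (1,2)(W), all W → L
(3,3): only reaches (2,3)(W), (1,3)(W), all W → L
(4,4): only reaches (3,4)(W), (2,4)(W), (4,0)(W), all W → L
(4,5): only reaches (3,5)(W), (2,5)(W), (4,1)(W), all W → L
(4,6): only reaches (3,6)(W), (2,6)(W), (4,2)(W), all W → L
(4,7): only reaches (3,7)(W), (2,7)(W), (4,3)(W), all W → L
Every other cell has at least one move into one of the L cells above, so it is W.
L cells per row: a=0: 4, a=1: 4, a=2: 0, a=3: 4, a=4: 4, a=5: 0; total 16.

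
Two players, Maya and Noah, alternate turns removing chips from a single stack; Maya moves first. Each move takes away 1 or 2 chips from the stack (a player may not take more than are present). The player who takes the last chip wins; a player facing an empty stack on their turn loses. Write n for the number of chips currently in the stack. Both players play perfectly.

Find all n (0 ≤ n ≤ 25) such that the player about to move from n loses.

Build the W/L table. Terminal = L. A non-terminal position is W if it has a move to some L; otherwise it is L.
n=0: no move → L
n=1: →0(L), so W
n=2: →0(L), so W
n=3: →2(W), 1(W) — all W, so L
n=4: →3(L), so W
n=5: →3(L), so W
n=6: →5(W), 4(W) — all W, so L
n=7: →6(L), so W
n=8: →6(L), so W
n=9: →8(W), 7(W) — all W, so L
n=10: →9(L), so W
n=11: →9(L), so W
n=12: →11(W), 10(W) — all W, so L
n=13: →12(L), so W
n=14: →12(L), so W
n=15: →14(W), 13(W) — all W, so L
n=16: →15(L), so W
n=17: →15(L), so W
n=18: →17(W), 16(W) — all W, so L
n=19: →18(L), so W
n=20: →18(L), so W
n=21: →20(W), 19(W) — all W, so L
n=22: →21(L), so W
n=23: →21(L), so W
n=24: →23(W), 22(W) — all W, so L
n=25: →24(L), so W
The losing starting values of n are exactly the entries labelled L in this table (9 of them).

0, 3, 6, 9, 12, 15, 18, 21, 24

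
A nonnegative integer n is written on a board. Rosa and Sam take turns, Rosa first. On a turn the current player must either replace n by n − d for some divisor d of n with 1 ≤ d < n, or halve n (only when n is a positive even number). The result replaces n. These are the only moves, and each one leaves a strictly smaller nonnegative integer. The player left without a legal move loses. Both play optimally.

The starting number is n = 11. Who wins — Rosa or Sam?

Sam wins.

Label each position W (a win for the player to move) or L (a loss). A position with no legal move is L; any other position is W exactly when some move reaches an L, and L when every move reaches a W.
n=0: no move → L
n=1: no move → L
n=2: can move to 1, which is L ⇒ W
n=3: the only move is to 2(W), a W ⇒ L
n=4: can move to 3, which is L ⇒ W
n=5: the only move is to 4(W), a W ⇒ L
n=6: can move to 3, which is L ⇒ W
n=7: the only move is to 6(W), a W ⇒ L
n=8: can move to 7, which is L ⇒ W
n=9: moves to 6(W), 8(W); every one is W ⇒ L
n=10: can move to 5, which is L ⇒ W
n=11: the only move is to 10(W), a W ⇒ L
Every move from 11 reaches a W position, so the mover loses.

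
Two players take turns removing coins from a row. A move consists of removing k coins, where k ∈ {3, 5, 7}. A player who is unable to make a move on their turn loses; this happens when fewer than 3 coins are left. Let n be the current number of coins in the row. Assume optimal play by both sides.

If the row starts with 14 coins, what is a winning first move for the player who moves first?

Remove 3, leaving 11.

Positions with no move are L. A position that does have a move is losing for the player to move precisely when every available move leads to a winning position for the opponent. Fill in the labels:
n=0: no move → L
n=1: no move → L
n=2: no move → L
n=3: can move to 0, which is L ⇒ W
n=4: can move to 1, which is L ⇒ W
n=5: can move to 2, which is L ⇒ W
n=6: can move to 1, which is L ⇒ W
n=7: can move to 2, which is L ⇒ W
n=8: can move to 1, which is L ⇒ W
n=9: can move to 2, which is L ⇒ W
n=10: moves to 7(W), 5(W), 3(W); every one is W ⇒ L
n=11: moves to 8(W), 6(W), 4(W); every one is W ⇒ L
n=12: moves to 9(W), 7(W), 5(W); every one is W ⇒ L
n=13: can move to 10, which is L ⇒ W
n=14: can move to 11, which is L ⇒ W
From 14, the L positions reachable in one move are: 11.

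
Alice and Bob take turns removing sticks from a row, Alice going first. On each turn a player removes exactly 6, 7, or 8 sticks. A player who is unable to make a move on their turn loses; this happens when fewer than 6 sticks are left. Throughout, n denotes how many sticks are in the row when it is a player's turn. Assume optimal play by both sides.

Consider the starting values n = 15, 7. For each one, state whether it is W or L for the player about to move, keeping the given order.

15: L, 7: W

Build the W/L table. Terminal = L. A non-terminal position is W if it has a move to some L; otherwise it is L.
n=0: no move → L
n=1: no move → L
n=2: no move → L
n=3: no move → L
n=4: no move → L
n=5: no move → L
n=6: can move to 0, which is L ⇒ W
n=7: can move to 1, which is L ⇒ W
n=8: can move to 2, which is L ⇒ W
n=9: can move to 3, which is L ⇒ W
n=10: can move to 4, which is L ⇒ W
n=11: can move to 5, which is L ⇒ W
n=12: can move to 5, which is L ⇒ W
n=13: can move to 5, which is L ⇒ W
n=14: moves to 8(W), 7(W), 6(W); every one is W ⇒ L
n=15: moves to 9(W), 8(W), 7(W); every one is W ⇒ L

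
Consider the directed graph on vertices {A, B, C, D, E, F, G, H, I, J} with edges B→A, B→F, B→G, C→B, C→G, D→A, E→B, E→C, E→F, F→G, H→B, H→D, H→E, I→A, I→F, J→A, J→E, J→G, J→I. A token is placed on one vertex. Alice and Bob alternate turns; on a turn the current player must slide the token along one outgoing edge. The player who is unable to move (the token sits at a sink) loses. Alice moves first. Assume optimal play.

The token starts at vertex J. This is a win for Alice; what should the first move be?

Positions with no move are L. A position that does have a move is losing for the player to move precisely when every available move leads to a winning position for the opponent. Fill in the labels:
Every edge goes from a vertex to one that appears earlier in the order G, A, F, B, I, C, D, E, J, H, so processing vertices in that order labels each vertex after all of its successors.
G: no outgoing edge → L
A: no outgoing edge → L
F: W (go to G, an L position)
B: W (go to A, an L position)
I: W (go to A, an L position)
C: W (go to G, an L position)
D: W (go to A, an L position)
E: L (options C(W), B(W), F(W) are all W)
J: W (go to E, an L position)
H: W (go to E, an L position)
From J, the L positions reachable in one move are: E, A, G. Any move reaching one of these is winning.

Move to E.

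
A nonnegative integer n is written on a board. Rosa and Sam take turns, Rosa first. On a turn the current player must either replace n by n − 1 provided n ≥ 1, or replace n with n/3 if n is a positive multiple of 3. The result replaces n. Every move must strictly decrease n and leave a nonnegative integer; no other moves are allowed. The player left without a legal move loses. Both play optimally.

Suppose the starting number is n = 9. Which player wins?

Sam wins.

Classify positions by backward induction: terminal positions (no move available) are L. From any other position, the mover wins iff some move reaches an L.
n=0: no move → L
n=1: →0(L), so W
n=2: →1(W) only, which is W, so L
n=3: →2(L), so W
n=4: →3(W) only, which is W, so L
n=5: →4(L), so W
n=6: →2(L), so W
n=7: →6(W) only, which is W, so L
n=8: →7(L), so W
n=9: →3(W), 8(W) — all W, so L
Every move from 9 reaches a W position, so the mover loses.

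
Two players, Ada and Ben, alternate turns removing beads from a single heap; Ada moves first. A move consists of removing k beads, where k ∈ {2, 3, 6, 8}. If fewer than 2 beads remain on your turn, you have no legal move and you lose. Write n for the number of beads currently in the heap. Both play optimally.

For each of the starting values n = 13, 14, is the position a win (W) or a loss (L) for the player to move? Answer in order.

13: W, 14: L

Label each position W (a win for the player to move) or L (a loss). A position with no legal move is L; any other position is W exactly when some move reaches an L, and L when every move reaches a W.
n=0: no move → L
n=1: no move → L
n=2: reaches L-position 0 → W
n=3: reaches L-position 1 → W
n=4: reaches L-position 1 → W
n=5: only reaches 3(W), 2(W), all W → L
n=6: reaches L-position 0 → W
n=7: reaches L-position 5 → W
n=8: reaches L-position 5 → W
n=9: reaches L-position 1 → W
n=10: only reaches 8(W), 7(W), 4(W), 2(W), all W → L
n=11: reaches L-position 5 → W
n=12: reaches L-position 10 → W
n=13: reaches L-position 10 → W
n=14: only reaches 12(W), 11(W), 8(W), 6(W), all W → L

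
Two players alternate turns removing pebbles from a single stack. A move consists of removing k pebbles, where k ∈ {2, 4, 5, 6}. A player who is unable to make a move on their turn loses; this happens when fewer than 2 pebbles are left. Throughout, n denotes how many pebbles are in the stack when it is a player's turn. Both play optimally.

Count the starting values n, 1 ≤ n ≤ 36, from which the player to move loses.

Compute win/loss labels from the base case upward. A position with no move is L. Any other position is W if it can reach an L in one move, else L.
n=0: no move → L
n=1: no move → L
n=2: W (go to 0, an L position)
n=3: W (go to 1, an L position)
n=4: W (go to 0, an L position)
n=5: W (go to 1, an L position)
n=6: W (go to 1, an L position)
n=7: W (go to 1, an L position)
n=8: L (options 6(W), 4(W), 3(W), 2(W) are all W)
n=9: L (options 7(W), 5(W), 4(W), 3(W) are all W)
n=10: W (go to 8, an L position)
n=11: W (go to 9, an L position)
n=12: W (go to 8, an L position)
n=13: W (go to 9, an L position)
n=14: W (go to 9, an L position)
n=15: W (go to 9, an L position)
n=16: L (options 14(W), 12(W), 11(W), 10(W) are all W)
n=17: L (options 15(W), 13(W), 12(W), 11(W) are all W)
n=18: W (go to 16, an L position)
n=19: W (go to 17, an L position)
n=20: W (go to 16, an L position)
n=21: W (go to 17, an L position)
n=22: W (go to 17, an L position)
n=23: W (go to 17, an L position)
n=24: L (options 22(W), 20(W), 19(W), 18(W) are all W)
n=25: L (options 23(W), 21(W), 20(W), 19(W) are all W)
n=26: W (go to 24, an L position)
n=27: W (go to 25, an L position)
n=28: W (go to 24, an L position)
n=29: W (go to 25, an L position)
n=30: W (go to 25, an L position)
n=31: W (go to 25, an L position)
n=32: L (options 30(W), 28(W), 27(W), 26(W) are all W)
n=33: L (options 31(W), 29(W), 28(W), 27(W) are all W)
n=34: W (go to 32, an L position)
n=35: W (go to 33, an L position)
n=36: W (go to 32, an L position)
L entries with 1 ≤ n ≤ 36 (n=0 is outside the asked range and is not counted): n = 1, 8, 9, 16, 17, 24, 25, 32, 33; that makes 9.

9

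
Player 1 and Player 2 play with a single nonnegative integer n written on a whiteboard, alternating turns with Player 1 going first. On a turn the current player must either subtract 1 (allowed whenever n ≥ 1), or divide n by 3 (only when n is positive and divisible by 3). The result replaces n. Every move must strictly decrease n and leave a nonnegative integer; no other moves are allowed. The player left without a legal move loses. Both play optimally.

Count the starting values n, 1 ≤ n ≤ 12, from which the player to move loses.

Positions with no move are L. A position that does have a move is losing for the player to move precisely when every available move leads to a winning position for the opponent. Fill in the labels:
n=0: no move → L
n=1: can move to 0, which is L ⇒ W
n=2: the only move is to 1(W), a W ⇒ L
n=3: can move to 2, which is L ⇒ W
n=4: the only move is to 3(W), a W ⇒ L
n=5: can move to 4, which is L ⇒ W
n=6: can move to 2, which is L ⇒ W
n=7: the only move is to 6(W), a W ⇒ L
n=8: can move to 7, which is L ⇒ W
n=9: moves to 3(W), 8(W); every one is W ⇒ L
n=10: can move to 9, which is L ⇒ W
n=11: the only move is to 10(W), a W ⇒ L
n=12: can move to 4, which is L ⇒ W
L entries with 1 ≤ n ≤ 12 (n=0 is outside the asked range and is not counted): n = 2, 4, 7, 9, 11; that makes 5.

5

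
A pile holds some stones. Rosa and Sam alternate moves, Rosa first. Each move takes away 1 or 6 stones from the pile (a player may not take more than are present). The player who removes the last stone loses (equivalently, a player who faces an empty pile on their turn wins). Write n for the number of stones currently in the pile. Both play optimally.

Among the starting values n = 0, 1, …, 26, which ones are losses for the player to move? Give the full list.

Label each position W (a win for the player to move) or L (a loss). A position with no legal move is W; any other position is W exactly when some move reaches an L, and L when every move reaches a W.
n=0: no move; the opponent has just taken the last stone and therefore loses → W
n=1: →0(W) only, which is W, so L
n=2: →1(L), so W
n=3: →2(W) only, which is W, so L
n=4: →3(L), so W
n=5: →4(W) only, which is W, so L
n=6: →5(L), so W
n=7: →1(L), so W
n=8: →7(W), 2(W) — all W, so L
n=9: →8(L), so W
n=10: →9(W), 4(W) — all W, so L
n=11: →10(L), so W
n=12: →11(W), 6(W) — all W, so L
n=13: →12(L), so W
n=14: →8(L), so W
n=15: →14(W), 9(W) — all W, so L
n=16: →15(L), so W
n=17: →16(W), 11(W) — all W, so L
n=18: →17(L), so W
n=19: →18(W), 13(W) — all W, so L
n=20: →19(L), so W
n=21: →15(L), so W
n=22: →21(W), 16(W) — all W, so L
n=23: →22(L), so W
n=24: →23(W), 18(W) — all W, so L
n=25: →24(L), so W
n=26: →25(W), 20(W) — all W, so L
The losing starting values of n are exactly the entries labelled L in this table (12 of them).

1, 3, 5, 8, 10, 12, 15, 17, 19, 22, 24, 26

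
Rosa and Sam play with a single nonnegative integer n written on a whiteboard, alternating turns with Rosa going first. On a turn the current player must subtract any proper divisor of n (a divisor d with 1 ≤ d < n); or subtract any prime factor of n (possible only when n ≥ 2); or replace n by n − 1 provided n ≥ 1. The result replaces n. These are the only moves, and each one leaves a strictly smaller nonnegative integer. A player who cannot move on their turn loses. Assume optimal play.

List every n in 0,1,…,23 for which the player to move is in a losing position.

Classify positions by backward induction: terminal positions (no move available) are L. From any other position, the mover wins iff some move reaches an L.
n=0: no move → L
n=1: W (go to 0, an L position)
n=2: W (go to 0, an L position)
n=3: W (go to 0, an L position)
n=4: L (options 2(W), 3(W) are all W)
n=5: W (go to 0, an L position)
n=6: W (go to 4, an L position)
n=7: W (go to 0, an L position)
n=8: W (go to 4, an L position)
n=9: L (options 6(W), 8(W) are all W)
n=10: W (go to 9, an L position)
n=11: W (go to 0, an L position)
n=12: W (go to 9, an L position)
n=13: W (go to 0, an L position)
n=14: L (options 7(W), 12(W), 13(W) are all W)
n=15: W (go to 14, an L position)
n=16: W (go to 14, an L position)
n=17: W (go to 0, an L position)
n=18: W (go to 9, an L position)
n=19: W (go to 0, an L position)
n=20: L (options 10(W), 15(W), 16(W), 18(W), 19(W) are all W)
n=21: W (go to 14, an L position)
n=22: W (go to 20, an L position)
n=23: W (go to 0, an L position)
The losing starting values of n are exactly the entries labelled L in this table (5 of them).

0, 4, 9, 14, 20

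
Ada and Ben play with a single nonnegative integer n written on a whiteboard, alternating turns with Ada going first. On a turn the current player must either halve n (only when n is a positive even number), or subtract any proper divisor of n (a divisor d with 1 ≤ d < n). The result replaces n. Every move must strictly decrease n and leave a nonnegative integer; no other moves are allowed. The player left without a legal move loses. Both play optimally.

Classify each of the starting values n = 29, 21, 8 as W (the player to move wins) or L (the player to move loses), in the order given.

29: L, 21: L, 8: W

Build the W/L table. Terminal = L. A non-terminal position is W if it has a move to some L; otherwise it is L.
n=0: no move → L
n=1: no move → L
n=2: W (go to 1, an L position)
n=3: L (sole option 2(W) is W)
n=4: W (go to 3, an L position)
n=5: L (sole option 4(W) is W)
n=6: W (go to 3, an L position)
n=7: L (sole option 6(W) is W)
n=8: W (go to 7, an L position)
n=9: L (options 6(W), 8(W) are all W)
n=10: W (go to 5, an L position)
n=11: L (sole option 10(W) is W)
n=12: W (go to 9, an L position)
n=13: L (sole option 12(W) is W)
n=14: W (go to 7, an L position)
n=15: L (options 10(W), 12(W), 14(W) are all W)
n=16: W (go to 15, an L position)
n=17: L (sole option 16(W) is W)
n=18: W (go to 9, an L position)
n=19: L (sole option 18(W) is W)
n=20: W (go to 15, an L position)
n=21: L (options 14(W), 18(W), 20(W) are all W)
n=22: W (go to 11, an L position)
n=23: L (sole option 22(W) is W)
n=24: W (go to 21, an L position)
n=25: L (options 20(W), 24(W) are all W)
n=26: W (go to 13, an L position)
n=27: L (options 18(W), 24(W), 26(W) are all W)
n=28: W (go to 21, an L position)
n=29: L (sole option 28(W) is W)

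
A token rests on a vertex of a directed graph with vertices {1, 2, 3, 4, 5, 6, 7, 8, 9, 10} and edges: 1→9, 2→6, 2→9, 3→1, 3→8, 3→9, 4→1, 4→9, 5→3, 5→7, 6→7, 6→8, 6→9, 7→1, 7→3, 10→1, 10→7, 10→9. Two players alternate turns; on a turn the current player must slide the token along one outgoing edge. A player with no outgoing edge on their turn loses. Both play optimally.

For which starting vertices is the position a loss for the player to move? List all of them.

7, 8, 9

Work bottom-up. With no move the player to move loses. Otherwise the position is W if at least one move leads to an L position for the opponent, and L if every move leads to a W.
Every edge goes from a vertex to one that appears earlier in the order 9, 8, 1, 3, 7, 6, 5, 4, 10, 2, so processing vertices in that order labels each vertex after all of its successors.
9: no outgoing edge → L
8: no outgoing edge → L
1: →9(L), so W
3: →8(L), so W
7: →3(W), 1(W) — all W, so L
6: →7(L), so W
5: →7(L), so W
4: →9(L), so W
10: →7(L), so W
2: →9(L), so W
The losing starting vertices are exactly the entries labelled L in this table (3 of them).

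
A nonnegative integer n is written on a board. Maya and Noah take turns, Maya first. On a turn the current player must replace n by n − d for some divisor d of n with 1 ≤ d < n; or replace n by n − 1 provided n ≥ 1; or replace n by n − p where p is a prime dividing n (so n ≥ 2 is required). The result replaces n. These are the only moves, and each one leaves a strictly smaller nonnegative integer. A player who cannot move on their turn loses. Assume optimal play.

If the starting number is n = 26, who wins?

Noah wins.

Compute win/loss labels from the base case upward. A position with no move is L. Any other position is W if it can reach an L in one move, else L.
n=0: no move → L
n=1: W (go to 0, an L position)
n=2: W (go to 0, an L position)
n=3: W (go to 0, an L position)
n=4: L (options 2(W), 3(W) are all W)
n=5: W (go to 0, an L position)
n=6: W (go to 4, an L position)
n=7: W (go to 0, an L position)
n=8: W (go to 4, an L position)
n=9: L (options 6(W), 8(W) are all W)
n=10: W (go to 9, an L position)
n=11: W (go to 0, an L position)
n=12: W (go to 9, an L position)
n=13: W (go to 0, an L position)
n=14: L (options 7(W), 12(W), 13(W) are all W)
n=15: W (go to 14, an L position)
n=16: W (go to 14, an L position)
n=17: W (go to 0, an L position)
n=18: W (go to 9, an L position)
n=19: W (go to 0, an L position)
n=20: L (options 10(W), 15(W), 16(W), 18(W), 19(W) are all W)
n=21: W (go to 14, an L position)
n=22: W (go to 20, an L position)
n=23: W (go to 0, an L position)
n=24: W (go to 20, an L position)
n=25: W (go to 20, an L position)
n=26: L (options 13(W), 24(W), 25(W) are all W)
The starting position 26 is L: whatever Maya does, the opponent receives a W position.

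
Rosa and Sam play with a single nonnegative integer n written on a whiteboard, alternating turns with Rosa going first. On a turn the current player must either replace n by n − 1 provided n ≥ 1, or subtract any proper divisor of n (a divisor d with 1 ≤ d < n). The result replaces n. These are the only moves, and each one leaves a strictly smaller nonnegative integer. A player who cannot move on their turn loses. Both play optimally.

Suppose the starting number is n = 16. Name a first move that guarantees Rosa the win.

Move to 15.

Classify positions by backward induction: terminal positions (no move available) are L. From any other position, the mover wins iff some move reaches an L.
n=0: no move → L
n=1: W (go to 0, an L position)
n=2: L (sole option 1(W) is W)
n=3: W (go to 2, an L position)
n=4: W (go to 2, an L position)
n=5: L (sole option 4(W) is W)
n=6: W (go to 5, an L position)
n=7: L (sole option 6(W) is W)
n=8: W (go to 7, an L position)
n=9: L (options 6(W), 8(W) are all W)
n=10: W (go to 5, an L position)
n=11: L (sole option 10(W) is W)
n=12: W (go to 9, an L position)
n=13: L (sole option 12(W) is W)
n=14: W (go to 7, an L position)
n=15: L (options 10(W), 12(W), 14(W) are all W)
n=16: W (go to 15, an L position)
From 16, the L positions reachable in one move are: 15.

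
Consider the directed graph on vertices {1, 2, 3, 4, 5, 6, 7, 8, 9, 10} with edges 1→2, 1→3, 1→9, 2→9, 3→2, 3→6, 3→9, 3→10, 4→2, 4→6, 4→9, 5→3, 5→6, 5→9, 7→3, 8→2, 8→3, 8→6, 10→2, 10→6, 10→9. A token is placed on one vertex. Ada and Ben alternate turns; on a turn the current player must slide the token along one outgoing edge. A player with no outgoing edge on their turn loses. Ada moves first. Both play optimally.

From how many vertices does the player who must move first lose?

Use the standard recursion: the mover loses at a terminal position; elsewhere, the mover wins exactly when some move hands the opponent an L position.
Every edge goes from a vertex to one that appears earlier in the order 9, 6, 2, 10, 3, 1, 8, 5, 4, 7, so processing vertices in that order labels each vertex after all of its successors.
9: no outgoing edge → L
6: no outgoing edge → L
2: reaches L-position 9 → W
10: reaches L-position 6 → W
3: reaches L-position 6 → W
1: reaches L-position 9 → W
8: reaches L-position 6 → W
5: reaches L-position 6 → W
4: reaches L-position 6 → W
7: only reaches 3(W), which is W → L
The L vertices are 6, 7, 9; that is 3 in all.

3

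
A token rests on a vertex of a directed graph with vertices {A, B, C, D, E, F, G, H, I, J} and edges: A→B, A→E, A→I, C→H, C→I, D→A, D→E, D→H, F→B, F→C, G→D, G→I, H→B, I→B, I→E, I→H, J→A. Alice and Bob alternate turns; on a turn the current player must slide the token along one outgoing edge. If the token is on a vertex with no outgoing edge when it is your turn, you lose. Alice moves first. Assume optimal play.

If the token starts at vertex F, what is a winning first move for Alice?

Classify positions by backward induction: terminal positions (no move available) are L. From any other position, the mover wins iff some move reaches an L.
Every edge goes from a vertex to one that appears earlier in the order E, B, H, I, A, C, D, F, J, G, so processing vertices in that order labels each vertex after all of its successors.
E: no outgoing edge → L
B: no outgoing edge → L
H: reaches L-position B → W
I: reaches L-position B → W
A: reaches L-position B → W
C: only reaches I(W), H(W), all W → L
D: reaches L-position E → W
F: reaches L-position C → W
J: only reaches A(W), which is W → L
G: only reaches D(W), I(W), all W → L
From F, the L positions reachable in one move are: C, B. Any move reaching one of these is winning.

Move to C.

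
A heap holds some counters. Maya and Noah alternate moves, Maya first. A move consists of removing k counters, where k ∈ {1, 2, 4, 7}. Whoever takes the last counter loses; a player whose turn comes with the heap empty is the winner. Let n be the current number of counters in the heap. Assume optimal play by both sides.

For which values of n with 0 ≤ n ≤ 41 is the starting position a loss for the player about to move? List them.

1, 4, 7, 10, 13, 16, 19, 22, 25, 28, 31, 34, 37, 40

Compute win/loss labels from the base case upward. A position with no move is W. Any other position is W if it can reach an L in one move, else L.
n=0: no move; the opponent has just taken the last counter and therefore loses → W
n=1: the only move is to 0(W), a W ⇒ L
n=2: can move to 1, which is L ⇒ W
n=3: can move to 1, which is L ⇒ W
n=4: moves to 3(W), 2(W), 0(W); every one is W ⇒ L
n=5: can move to 4, which is L ⇒ W
n=6: can move to 4, which is L ⇒ W
n=7: moves to 6(W), 5(W), 3(W), 0(W); every one is W ⇒ L
n=8: can move to 7, which is L ⇒ W
n=9: can move to 7, which is L ⇒ W
n=10: moves to 9(W), 8(W), 6(W), 3(W); every one is W ⇒ L
n=11: can move to 10, which is L ⇒ W
n=12: can move to 10, which is L ⇒ W
n=13: moves to 12(W), 11(W), 9(W), 6(W); every one is W ⇒ L
n=14: can move to 13, which is L ⇒ W
n=15: can move to 13, which is L ⇒ W
n=16: moves to 15(W), 14(W), 12(W), 9(W); every one is W ⇒ L
n=17: can move to 16, which is L ⇒ W
n=18: can move to 16, which is L ⇒ W
n=19: moves to 18(W), 17(W), 15(W), 12(W); every one is W ⇒ L
n=20: can move to 19, which is L ⇒ W
n=21: can move to 19, which is L ⇒ W
n=22: moves to 21(W), 20(W), 18(W), 15(W); every one is W ⇒ L
n=23: can move to 22, which is L ⇒ W
n=24: can move to 22, which is L ⇒ W
n=25: moves to 24(W), 23(W), 21(W), 18(W); every one is W ⇒ L
n=26: can move to 25, which is L ⇒ W
n=27: can move to 25, which is L ⇒ W
n=28: moves to 27(W), 26(W), 24(W), 21(W); every one is W ⇒ L
n=29: can move to 28, which is L ⇒ W
n=30: can move to 28, which is L ⇒ W
n=31: moves to 30(W), 29(W), 27(W), 24(W); every one is W ⇒ L
n=32: can move to 31, which is L ⇒ W
n=33: can move to 31, which is L ⇒ W
n=34: moves to 33(W), 32(W), 30(W), 27(W); every one is W ⇒ L
n=35: can move to 34, which is L ⇒ W
n=36: can move to 34, which is L ⇒ W
n=37: moves to 36(W), 35(W), 33(W), 30(W); every one is W ⇒ L
n=38: can move to 37, which is L ⇒ W
n=39: can move to 37, which is L ⇒ W
n=40: moves to 39(W), 38(W), 36(W), 33(W); every one is W ⇒ L
n=41: can move to 40, which is L ⇒ W
Reading off the rows marked L gives the requested list; there are 14 such values of n.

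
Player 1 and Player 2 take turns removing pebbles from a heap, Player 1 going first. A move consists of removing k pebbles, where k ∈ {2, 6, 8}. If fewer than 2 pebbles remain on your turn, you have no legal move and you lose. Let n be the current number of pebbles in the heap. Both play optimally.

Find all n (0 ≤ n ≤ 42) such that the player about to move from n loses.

0, 1, 4, 5, 14, 15, 18, 19, 28, 29, 32, 33, 42

Compute win/loss labels from the base case upward. A position with no move is L. Any other position is W if it can reach an L in one move, else L.
n=0: no move → L
n=1: no move → L
n=2: W (go to 0, an L position)
n=3: W (go to 1, an L position)
n=4: L (sole option 2(W) is W)
n=5: L (sole option 3(W) is W)
n=6: W (go to 4, an L position)
n=7: W (go to 5, an L position)
n=8: W (go to 0, an L position)
n=9: W (go to 1, an L position)
n=10: W (go to 4, an L position)
n=11: W (go to 5, an L position)
n=12: W (go to 4, an L position)
n=13: W (go to 5, an L position)
n=14: L (options 12(W), 8(W), 6(W) are all W)
n=15: L (options 13(W), 9(W), 7(W) are all W)
n=16: W (go to 14, an L position)
n=17: W (go to 15, an L position)
n=18: L (options 16(W), 12(W), 10(W) are all W)
n=19: L (options 17(W), 13(W), 11(W) are all W)
n=20: W (go to 18, an L position)
n=21: W (go to 19, an L position)
n=22: W (go to 14, an L position)
n=23: W (go to 15, an L position)
n=24: W (go to 18, an L position)
n=25: W (go to 19, an L position)
n=26: W (go to 18, an L position)
n=27: W (go to 19, an L position)
n=28: L (options 26(W), 22(W), 20(W) are all W)
n=29: L (options 27(W), 23(W), 21(W) are all W)
n=30: W (go to 28, an L position)
n=31: W (go to 29, an L position)
n=32: L (options 30(W), 26(W), 24(W) are all W)
n=33: L (options 31(W), 27(W), 25(W) are all W)
n=34: W (go to 32, an L position)
n=35: W (go to 33, an L position)
n=36: W (go to 28, an L position)
n=37: W (go to 29, an L position)
n=38: W (go to 32, an L position)
n=39: W (go to 33, an L position)
n=40: W (go to 32, an L position)
n=41: W (go to 33, an L position)
n=42: L (options 40(W), 36(W), 34(W) are all W)
The losing starting values of n are exactly the entries labelled L in this table (13 of them).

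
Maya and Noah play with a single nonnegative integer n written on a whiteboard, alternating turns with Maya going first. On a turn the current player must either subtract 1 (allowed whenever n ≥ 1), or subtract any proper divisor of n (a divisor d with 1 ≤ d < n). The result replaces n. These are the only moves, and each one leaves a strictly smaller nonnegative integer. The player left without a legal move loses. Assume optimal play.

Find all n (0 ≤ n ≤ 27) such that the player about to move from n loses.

0, 2, 5, 7, 9, 11, 13, 15, 17, 19, 21, 23, 25, 27

Label each position W (a win for the player to move) or L (a loss). A position with no legal move is L; any other position is W exactly when some move reaches an L, and L when every move reaches a W.
n=0: no move → L
n=1: W (go to 0, an L position)
n=2: L (sole option 1(W) is W)
n=3: W (go to 2, an L position)
n=4: W (go to 2, an L position)
n=5: L (sole option 4(W) is W)
n=6: W (go to 5, an L position)
n=7: L (sole option 6(W) is W)
n=8: W (go to 7, an L position)
n=9: L (options 6(W), 8(W) are all W)
n=10: W (go to 5, an L position)
n=11: L (sole option 10(W) is W)
n=12: W (go to 9, an L position)
n=13: L (sole option 12(W) is W)
n=14: W (go to 7, an L position)
n=15: L (options 10(W), 12(W), 14(W) are all W)
n=16: W (go to 15, an L position)
n=17: L (sole option 16(W) is W)
n=18: W (go to 9, an L position)
n=19: L (sole option 18(W) is W)
n=20: W (go to 15, an L position)
n=21: L (options 14(W), 18(W), 20(W) are all W)
n=22: W (go to 11, an L position)
n=23: L (sole option 22(W) is W)
n=24: W (go to 21, an L position)
n=25: L (options 20(W), 24(W) are all W)
n=26: W (go to 13, an L position)
n=27: L (options 18(W), 24(W), 26(W) are all W)
The losing starting values of n are exactly the entries labelled L in this table (14 of them).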